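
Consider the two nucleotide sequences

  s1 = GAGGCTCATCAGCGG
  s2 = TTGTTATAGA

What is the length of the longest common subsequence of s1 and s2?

Let dp[i][j] be the LCS length of the first i bases of s1 and the first j bases of s2. dp[i][j] = dp[i-1][j-1]+1 when the i-th and j-th bases match, else max(dp[i-1][j], dp[i][j-1]).
    ·  T  T  G  T  T  A  T  A  G  A
 ·  0  0  0  0  0  0  0  0  0  0  0
 G  0  0  0  1  1  1  1  1  1  1  1
 A  0  0  0  1  1  1  2  2  2  2  2
 G  0  0  0  1  1  1  2  2  2  3  3
 G  0  0  0  1  1  1  2  2  2  3  3
 C  0  0  0  1  1  1  2  2  2  3  3
 T  0  1  1  1  2  2  2  3  3  3  3
 C  0  1  1  1  2  2  2  3  3  3  3
 A  0  1  1  1  2  2  3  3  4  4  4
 T  0  1  2  2  2  3  3  4  4  4  4
 C  0  1  2  2  2  3  3  4  4  4  4
 A  0  1  2  2  2  3  4  4  5  5  5
 G  0  1  2  3  3  3  4  4  5  6  6
 C  0  1  2  3  3  3  4  4  5  6  6
 G  0  1  2  3  3  3  4  4  5  6  6
 G  0  1  2  3  3  3  4  4  5  6  6
dp[15][10] = 6. One LCS (by backtracking along matches): GTATAG.

6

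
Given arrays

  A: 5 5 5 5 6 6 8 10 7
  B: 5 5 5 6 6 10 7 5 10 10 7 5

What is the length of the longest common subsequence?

Pick 5 (A #2, B #1); then 5 (A #3, B #2); then 5 (A #4, B #3); then 6 (A #5, B #4); then 6 (A #6, B #5); then 10 (A #8, B #10); then 7 (A #9, B #11); all 7 values appear in both, in order. dp[9][12] = 7 confirms this is the maximum.

7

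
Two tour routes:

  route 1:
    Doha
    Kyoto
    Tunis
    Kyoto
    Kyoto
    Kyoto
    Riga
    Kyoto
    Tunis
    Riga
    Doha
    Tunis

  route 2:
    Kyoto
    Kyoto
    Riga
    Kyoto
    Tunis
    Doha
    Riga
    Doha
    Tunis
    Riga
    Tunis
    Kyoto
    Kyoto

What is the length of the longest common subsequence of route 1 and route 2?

8

Match Kyoto at route 1[5]=route 2[1] → Kyoto at route 1[6]=route 2[2] → Riga at route 1[7]=route 2[3] → Kyoto at route 1[8]=route 2[4] → Tunis at route 1[9]=route 2[5] → Riga at route 1[10]=route 2[7] → Doha at route 1[11]=route 2[8] → Tunis at route 1[12]=route 2[11] — 8 stops in the same relative order in both. Since dp[12][13] = 8, nothing longer is possible.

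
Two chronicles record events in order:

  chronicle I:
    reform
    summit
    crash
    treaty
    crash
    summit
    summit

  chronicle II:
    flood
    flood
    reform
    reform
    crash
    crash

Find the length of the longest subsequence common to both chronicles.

One common subsequence of length 3: reform [1,4], crash [3,5], crash [5,6], and the DP table's final entry dp[7][6] is also 3, so no common subsequence is longer.

3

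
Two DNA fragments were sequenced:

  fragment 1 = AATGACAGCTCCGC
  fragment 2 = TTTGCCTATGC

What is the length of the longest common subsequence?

7

Taking T (fragment 1 #3, fragment 2 #3), G (fragment 1 #4, fragment 2 #4), C (fragment 1 #6, fragment 2 #6), A (fragment 1 #7, fragment 2 #8), T (fragment 1 #10, fragment 2 #9), G (fragment 1 #13, fragment 2 #10), C (fragment 1 #14, fragment 2 #11) gives a common subsequence of length 7, and the DP table's final entry dp[14][11] is also 7, so no common subsequence is longer.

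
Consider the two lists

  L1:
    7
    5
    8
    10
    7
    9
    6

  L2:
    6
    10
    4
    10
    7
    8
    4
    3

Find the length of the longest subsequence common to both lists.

Let dp[i][j] be the LCS length of the first i values of L1 and the first j values of L2. dp[i][j] = dp[i-1][j-1]+1 when the i-th and j-th values match, else max(dp[i-1][j], dp[i][j-1]).
    ·  6 10  4 10  7  8  4  3
 ·  0  0  0  0  0  0  0  0  0
 7  0  0  0  0  0  1  1  1  1
 5  0  0  0  0  0  1  1  1  1
 8  0  0  0  0  0  1  2  2  2
10  0  0  1  1  1  1  2  2  2
 7  0  0  1  1  1  2  2  2  2
 9  0  0  1  1  1  2  2  2  2
 6  0  1  1  1  1  2  2  2  2
dp[7][8] = 2. One LCS (by backtracking along matches): 7, 8.

2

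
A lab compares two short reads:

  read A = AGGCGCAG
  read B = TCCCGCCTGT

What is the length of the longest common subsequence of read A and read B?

Pick G (read A #3, read B #5) → C (read A #4, read B #6) → C (read A #6, read B #7) → G (read A #8, read B #9); all 4 bases appear in both, in order, and the DP table's final entry dp[8][10] is also 4, so no common subsequence is longer.

4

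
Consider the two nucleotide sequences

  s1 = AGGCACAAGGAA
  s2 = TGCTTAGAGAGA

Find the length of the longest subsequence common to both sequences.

Let dp[i][j] be the LCS length of the first i bases of s1 and the first j bases of s2. dp[i][j] = dp[i-1][j-1]+1 when the i-th and j-th bases match, else max(dp[i-1][j], dp[i][j-1]).
    ·  T  G  C  T  T  A  G  A  G  A  G  A
 ·  0  0  0  0  0  0  0  0  0  0  0  0  0
 A  0  0  0  0  0  0  1  1  1  1  1  1  1
 G  0  0  1  1  1  1  1  2  2  2  2  2  2
 G  0  0  1  1  1  1  1  2  2  3  3  3  3
 C  0  0  1  2  2  2  2  2  2  3  3  3  3
 A  0  0  1  2  2  2  3  3  3  3  4  4  4
 C  0  0  1  2  2  2  3  3  3  3  4  4  4
 A  0  0  1  2  2  2  3  3  4  4  4  4  5
 A  0  0  1  2  2  2  3  3  4  4  5  5  5
 G  0  0  1  2  2  2  3  4  4  5  5  6  6
 G  0  0  1  2  2  2  3  4  4  5  5  6  6
 A  0  0  1  2  2  2  3  4  5  5  6  6  7
 A  0  0  1  2  2  2  3  4  5  5  6  6  7
dp[12][12] = 7. One LCS (by backtracking along matches): GCAAAGA.

7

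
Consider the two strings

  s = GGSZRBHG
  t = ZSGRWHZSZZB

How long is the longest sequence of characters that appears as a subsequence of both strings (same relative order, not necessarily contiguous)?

Match G [1,3]; then S [3,8]; then Z [4,10]; then B [6,11] — 4 characters in the same relative order in both. Since dp[8][11] = 4, nothing longer is possible.

4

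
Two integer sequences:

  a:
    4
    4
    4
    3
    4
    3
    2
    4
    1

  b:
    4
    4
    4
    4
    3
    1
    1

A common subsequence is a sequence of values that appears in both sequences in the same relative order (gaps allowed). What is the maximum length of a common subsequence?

Let dp[i][j] be the LCS length of the first i values of a and the first j values of b. dp[i][j] = dp[i-1][j-1]+1 when the i-th and j-th values match, else max(dp[i-1][j], dp[i][j-1]).
    ·  4  4  4  4  3  1  1
 ·  0  0  0  0  0  0  0  0
 4  0  1  1  1  1  1  1  1
 4  0  1  2  2  2  2  2  2
 4  0  1  2  3  3  3  3  3
 3  0  1  2  3  3  4  4  4
 4  0  1  2  3  4  4  4  4
 3  0  1  2  3  4  5  5  5
 2  0  1  2  3  4  5  5  5
 4  0  1  2  3  4  5  5  5
 1  0  1  2  3  4  5  6  6
dp[9][7] = 6. One LCS (by backtracking along matches): 4, 4, 4, 4, 3, 1.

6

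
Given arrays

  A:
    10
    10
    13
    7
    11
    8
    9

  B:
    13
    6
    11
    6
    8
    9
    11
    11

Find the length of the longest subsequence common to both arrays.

Pick 13 [3,1] → 11 [5,3] → 8 [6,5] → 9 [7,6]; all 4 values appear in both, in order, and the DP table's final entry dp[7][8] is also 4, so no common subsequence is longer.

4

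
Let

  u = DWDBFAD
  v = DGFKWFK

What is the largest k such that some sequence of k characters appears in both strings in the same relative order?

3

Let dp[i][j] be the LCS length of the first i characters of u and the first j characters of v. dp[i][j] = dp[i-1][j-1]+1 when the i-th and j-th characters match, else max(dp[i-1][j], dp[i][j-1]).
    ·  D  G  F  K  W  F  K
 ·  0  0  0  0  0  0  0  0
 D  0  1  1  1  1  1  1  1
 W  0  1  1  1  1  2  2  2
 D  0  1  1  1  1  2  2  2
 B  0  1  1  1  1  2  2  2
 F  0  1  1  2  2  2  3  3
 A  0  1  1  2  2  2  3  3
 D  0  1  1  2  2  2  3  3
dp[7][7] = 3. One LCS (by backtracking along matches): DWF.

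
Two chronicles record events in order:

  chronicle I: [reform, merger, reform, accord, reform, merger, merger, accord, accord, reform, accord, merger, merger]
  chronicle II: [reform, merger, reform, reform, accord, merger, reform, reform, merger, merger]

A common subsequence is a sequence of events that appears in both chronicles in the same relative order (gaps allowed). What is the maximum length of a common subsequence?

8

Taking reform at chronicle I[1]=chronicle II[1], merger at chronicle I[2]=chronicle II[2], reform at chronicle I[3]=chronicle II[4], accord at chronicle I[4]=chronicle II[5], reform at chronicle I[5]=chronicle II[7], reform at chronicle I[10]=chronicle II[8], merger at chronicle I[12]=chronicle II[9], merger at chronicle I[13]=chronicle II[10] gives a common subsequence of length 8. The LCS DP gives dp[13][10] = 8, so this is optimal.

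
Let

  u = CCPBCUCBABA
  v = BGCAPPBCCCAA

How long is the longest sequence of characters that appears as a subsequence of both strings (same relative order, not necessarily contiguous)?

7

Let dp[i][j] be the LCS length of the first i characters of u and the first j characters of v. dp[i][j] = dp[i-1][j-1]+1 when the i-th and j-th characters match, else max(dp[i-1][j], dp[i][j-1]).
    ·  B  G  C  A  P  P  B  C  C  C  A  A
 ·  0  0  0  0  0  0  0  0  0  0  0  0  0
 C  0  0  0  1  1  1  1  1  1  1  1  1  1
 C  0  0  0  1  1  1  1  1  2  2  2  2  2
 P  0  0  0  1  1  2  2  2  2  2  2  2  2
 B  0  1  1  1  1  2  2  3  3  3  3  3  3
 C  0  1  1  2  2  2  2  3  4  4  4  4  4
 U  0  1  1  2  2  2  2  3  4  4  4  4  4
 C  0  1  1  2  2  2  2  3  4  5  5  5  5
 B  0  1  1  2  2  2  2  3  4  5  5  5  5
 A  0  1  1  2  3  3  3  3  4  5  5  6  6
 B  0  1  1  2  3  3  3  4  4  5  5  6  6
 A  0  1  1  2  3  3  3  4  4  5  5  6  7
dp[11][12] = 7. One LCS (by backtracking along matches): CPBCCAA.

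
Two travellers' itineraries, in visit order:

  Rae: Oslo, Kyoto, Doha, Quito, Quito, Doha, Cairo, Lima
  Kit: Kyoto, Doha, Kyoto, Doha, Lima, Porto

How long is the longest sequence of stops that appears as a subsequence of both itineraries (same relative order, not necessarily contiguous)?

4

Pick Kyoto at Rae[2]=Kit[1], then Doha at Rae[3]=Kit[2], then Doha at Rae[6]=Kit[4], then Lima at Rae[8]=Kit[5]; all 4 stops appear in both, in order. dp[8][6] = 4 confirms this is the maximum.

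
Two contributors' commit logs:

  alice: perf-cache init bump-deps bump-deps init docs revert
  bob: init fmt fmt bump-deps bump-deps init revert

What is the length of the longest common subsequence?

5

Taking init (alice #2, bob #1); then bump-deps (alice #3, bob #4); then bump-deps (alice #4, bob #5); then init (alice #5, bob #6); then revert (alice #7, bob #7) gives a common subsequence of length 5, and the DP table's final entry dp[7][7] is also 5, so no common subsequence is longer.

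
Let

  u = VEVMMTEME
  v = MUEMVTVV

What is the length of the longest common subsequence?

3

Match E at u[2]=v[3] → V at u[3]=v[5] → T at u[6]=v[6] — 3 characters in the same relative order in both. Since dp[9][8] = 3, nothing longer is possible.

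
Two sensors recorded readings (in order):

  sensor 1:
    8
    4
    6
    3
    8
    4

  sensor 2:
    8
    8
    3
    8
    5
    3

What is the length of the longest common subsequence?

3

Pick 8 (sensor 1 #1, sensor 2 #2) → 3 (sensor 1 #4, sensor 2 #3) → 8 (sensor 1 #5, sensor 2 #4); all 3 values appear in both, in order. Since dp[6][6] = 3, nothing longer is possible.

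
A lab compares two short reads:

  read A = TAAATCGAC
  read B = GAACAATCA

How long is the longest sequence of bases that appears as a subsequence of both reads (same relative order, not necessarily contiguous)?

6

Match A at read A[2]=read B[3] → A at read A[3]=read B[5] → A at read A[4]=read B[6] → T at read A[5]=read B[7] → C at read A[6]=read B[8] → A at read A[8]=read B[9] — 6 bases in the same relative order in both. Since dp[9][9] = 6, nothing longer is possible.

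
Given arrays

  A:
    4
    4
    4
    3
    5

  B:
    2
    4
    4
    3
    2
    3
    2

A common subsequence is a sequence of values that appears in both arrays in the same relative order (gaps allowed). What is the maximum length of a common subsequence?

Match 4 at A[1]=B[2]; then 4 at A[2]=B[3]; then 3 at A[4]=B[6] — 3 values in the same relative order in both. dp[5][7] = 3 confirms this is the maximum.

3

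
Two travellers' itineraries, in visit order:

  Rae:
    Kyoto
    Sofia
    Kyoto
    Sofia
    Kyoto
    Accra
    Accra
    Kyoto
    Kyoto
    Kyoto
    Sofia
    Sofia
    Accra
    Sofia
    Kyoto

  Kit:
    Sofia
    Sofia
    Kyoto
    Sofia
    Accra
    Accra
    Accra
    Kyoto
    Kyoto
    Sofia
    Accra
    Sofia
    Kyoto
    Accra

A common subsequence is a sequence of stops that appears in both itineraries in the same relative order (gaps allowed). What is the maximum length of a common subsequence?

11

One common subsequence of length 11: Sofia [2,2], Kyoto [3,3], Sofia [4,4], Accra [6,6], Accra [7,7], Kyoto [9,8], Kyoto [10,9], Sofia [12,10], Accra [13,11], Sofia [14,12], Kyoto [15,13]. The LCS DP gives dp[15][14] = 11, so this is optimal.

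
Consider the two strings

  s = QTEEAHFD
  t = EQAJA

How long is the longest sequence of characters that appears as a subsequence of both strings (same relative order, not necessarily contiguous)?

2

Pick Q [1,2] → A [5,5]; all 2 characters appear in both, in order, and the DP table's final entry dp[8][5] is also 2, so no common subsequence is longer.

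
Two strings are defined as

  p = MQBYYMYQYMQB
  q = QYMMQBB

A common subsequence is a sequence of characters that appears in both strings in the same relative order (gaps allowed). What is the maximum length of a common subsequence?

Pick Q [2,1], Y [5,2], M [6,3], M [10,4], Q [11,5], B [12,7]; all 6 characters appear in both, in order. dp[12][7] = 6 confirms this is the maximum.

6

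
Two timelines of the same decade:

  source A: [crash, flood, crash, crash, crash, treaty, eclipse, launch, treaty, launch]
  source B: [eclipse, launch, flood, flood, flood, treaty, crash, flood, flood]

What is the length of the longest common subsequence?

Match eclipse [7,1], then launch [8,2], then treaty [9,6] — 3 events in the same relative order in both, and the DP table's final entry dp[10][9] is also 3, so no common subsequence is longer.

3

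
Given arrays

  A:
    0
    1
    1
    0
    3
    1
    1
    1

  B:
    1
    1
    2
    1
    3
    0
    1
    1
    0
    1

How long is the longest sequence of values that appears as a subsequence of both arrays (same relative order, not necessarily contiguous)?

6

Let dp[i][j] be the LCS length of the first i values of A and the first j values of B. dp[i][j] = dp[i-1][j-1]+1 when the i-th and j-th values match, else max(dp[i-1][j], dp[i][j-1]).
    ·  1  1  2  1  3  0  1  1  0  1
 ·  0  0  0  0  0  0  0  0  0  0  0
 0  0  0  0  0  0  0  1  1  1  1  1
 1  0  1  1  1  1  1  1  2  2  2  2
 1  0  1  2  2  2  2  2  2  3  3  3
 0  0  1  2  2  2  2  3  3  3  4  4
 3  0  1  2  2  2  3  3  3  3  4  4
 1  0  1  2  2  3  3  3  4  4  4  5
 1  0  1  2  2  3  3  3  4  5  5  5
 1  0  1  2  2  3  3  3  4  5  5  6
dp[8][10] = 6. One LCS (by backtracking along matches): 1, 1, 0, 1, 1, 1.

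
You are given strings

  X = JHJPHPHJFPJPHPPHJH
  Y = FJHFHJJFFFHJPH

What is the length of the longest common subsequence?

8

One common subsequence of length 8: J (X #1, Y #2); then H (X #2, Y #5); then J (X #3, Y #6); then J (X #8, Y #7); then F (X #9, Y #10); then J (X #11, Y #12); then P (X #15, Y #13); then H (X #18, Y #14), and the DP table's final entry dp[18][14] is also 8, so no common subsequence is longer.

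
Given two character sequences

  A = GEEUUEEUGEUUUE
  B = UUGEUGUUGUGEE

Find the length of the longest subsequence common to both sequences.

9

Pick U [4,1]; then U [5,2]; then E [7,4]; then U [8,5]; then G [9,6]; then U [11,7]; then U [12,8]; then U [13,10]; then E [14,13]; all 9 characters appear in both, in order, and the DP table's final entry dp[14][13] is also 9, so no common subsequence is longer.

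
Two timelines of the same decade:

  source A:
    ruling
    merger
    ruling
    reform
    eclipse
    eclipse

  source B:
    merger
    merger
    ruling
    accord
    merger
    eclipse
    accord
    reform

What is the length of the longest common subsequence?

3

Pick ruling [1,3], merger [2,5], reform [4,8]; all 3 events appear in both, in order. dp[6][8] = 3 confirms this is the maximum.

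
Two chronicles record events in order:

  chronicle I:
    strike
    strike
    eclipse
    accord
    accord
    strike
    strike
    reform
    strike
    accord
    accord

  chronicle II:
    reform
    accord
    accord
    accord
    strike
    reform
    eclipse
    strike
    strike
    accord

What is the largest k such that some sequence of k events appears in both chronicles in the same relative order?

6

One common subsequence of length 6: accord (chronicle I #4, chronicle II #3) → accord (chronicle I #5, chronicle II #4) → strike (chronicle I #6, chronicle II #5) → strike (chronicle I #7, chronicle II #8) → strike (chronicle I #9, chronicle II #9) → accord (chronicle I #11, chronicle II #10). Since dp[11][10] = 6, nothing longer is possible.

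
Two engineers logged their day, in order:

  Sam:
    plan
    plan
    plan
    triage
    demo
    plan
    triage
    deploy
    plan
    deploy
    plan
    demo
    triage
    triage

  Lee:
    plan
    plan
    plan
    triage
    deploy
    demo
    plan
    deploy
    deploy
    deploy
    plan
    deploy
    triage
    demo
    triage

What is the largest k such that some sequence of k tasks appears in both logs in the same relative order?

Taking plan [1,1] → plan [2,2] → plan [3,3] → triage [4,4] → demo [5,6] → plan [6,7] → deploy [8,10] → plan [9,11] → deploy [10,12] → demo [12,14] → triage [14,15] gives a common subsequence of length 11, and the DP table's final entry dp[14][15] is also 11, so no common subsequence is longer.

11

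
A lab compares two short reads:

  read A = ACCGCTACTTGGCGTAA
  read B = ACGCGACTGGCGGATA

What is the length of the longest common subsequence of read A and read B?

Pick A (read A #1, read B #1), C (read A #2, read B #2), C (read A #3, read B #4), G (read A #4, read B #5), A (read A #7, read B #6), C (read A #8, read B #7), T (read A #10, read B #8), G (read A #11, read B #9), G (read A #12, read B #10), C (read A #13, read B #11), G (read A #14, read B #13), T (read A #15, read B #15), A (read A #17, read B #16); all 13 bases appear in both, in order. Since dp[17][16] = 13, nothing longer is possible.

13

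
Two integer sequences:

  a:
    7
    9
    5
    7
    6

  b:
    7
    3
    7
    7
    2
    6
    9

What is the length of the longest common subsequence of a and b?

Let dp[i][j] be the LCS length of the first i values of a and the first j values of b. dp[i][j] = dp[i-1][j-1]+1 when the i-th and j-th values match, else max(dp[i-1][j], dp[i][j-1]).
    ·  7  3  7  7  2  6  9
 ·  0  0  0  0  0  0  0  0
 7  0  1  1  1  1  1  1  1
 9  0  1  1  1  1  1  1  2
 5  0  1  1  1  1  1  1  2
 7  0  1  1  2  2  2  2  2
 6  0  1  1  2  2  2  3  3
dp[5][7] = 3. One LCS (by backtracking along matches): 7, 7, 6.

3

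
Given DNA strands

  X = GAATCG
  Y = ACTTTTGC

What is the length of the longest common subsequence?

Taking A at X[2]=Y[1], then T at X[4]=Y[6], then C at X[5]=Y[8] gives a common subsequence of length 3. dp[6][8] = 3 confirms this is the maximum.

3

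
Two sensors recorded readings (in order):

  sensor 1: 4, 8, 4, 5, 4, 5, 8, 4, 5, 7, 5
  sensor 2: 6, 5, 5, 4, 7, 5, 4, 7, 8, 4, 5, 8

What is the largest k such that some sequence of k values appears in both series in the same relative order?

6

Let dp[i][j] be the LCS length of the first i values of sensor 1 and the first j values of sensor 2. dp[i][j] = dp[i-1][j-1]+1 when the i-th and j-th values match, else max(dp[i-1][j], dp[i][j-1]).
    ·  6  5  5  4  7  5  4  7  8  4  5  8
 ·  0  0  0  0  0  0  0  0  0  0  0  0  0
 4  0  0  0  0  1  1  1  1  1  1  1  1  1
 8  0  0  0  0  1  1  1  1  1  2  2  2  2
 4  0  0  0  0  1  1  1  2  2  2  3  3  3
 5  0  0  1  1  1  1  2  2  2  2  3  4  4
 4  0  0  1  1  2  2  2  3  3  3  3  4  4
 5  0  0  1  2  2  2  3  3  3  3  3  4  4
 8  0  0  1  2  2  2  3  3  3  4  4  4  5
 4  0  0  1  2  3  3  3  4  4  4  5  5  5
 5  0  0  1  2  3  3  4  4  4  4  5  6  6
 7  0  0  1  2  3  4  4  4  5  5  5  6  6
 5  0  0  1  2  3  4  5  5  5  5  5  6  6
dp[11][12] = 6. One LCS (by backtracking along matches): 4, 5, 4, 8, 4, 5.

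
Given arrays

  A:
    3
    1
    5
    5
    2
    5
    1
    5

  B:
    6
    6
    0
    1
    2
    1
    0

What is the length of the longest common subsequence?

Let dp[i][j] be the LCS length of the first i values of A and the first j values of B. dp[i][j] = dp[i-1][j-1]+1 when the i-th and j-th values match, else max(dp[i-1][j], dp[i][j-1]).
    ·  6  6  0  1  2  1  0
 ·  0  0  0  0  0  0  0  0
 3  0  0  0  0  0  0  0  0
 1  0  0  0  0  1  1  1  1
 5  0  0  0  0  1  1  1  1
 5  0  0  0  0  1  1  1  1
 2  0  0  0  0  1  2  2  2
 5  0  0  0  0  1  2  2  2
 1  0  0  0  0  1  2  3  3
 5  0  0  0  0  1  2  3  3
dp[8][7] = 3. One LCS (by backtracking along matches): 1, 2, 1.

3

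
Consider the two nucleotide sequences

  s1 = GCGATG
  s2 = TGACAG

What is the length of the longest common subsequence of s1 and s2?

4

Let dp[i][j] be the LCS length of the first i bases of s1 and the first j bases of s2. dp[i][j] = dp[i-1][j-1]+1 when the i-th and j-th bases match, else max(dp[i-1][j], dp[i][j-1]).
    ·  T  G  A  C  A  G
 ·  0  0  0  0  0  0  0
 G  0  0  1  1  1  1  1
 C  0  0  1  1  2  2  2
 G  0  0  1  1  2  2  3
 A  0  0  1  2  2  3  3
 T  0  1  1  2  2  3  3
 G  0  1  2  2  2  3  4
dp[6][6] = 4. One LCS (by backtracking along matches): GCAG.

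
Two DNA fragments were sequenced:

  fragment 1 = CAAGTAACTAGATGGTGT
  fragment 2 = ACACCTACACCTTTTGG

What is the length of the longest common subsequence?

Pick C [1,2], then A [2,3], then T [5,6], then A [6,7], then A [7,9], then C [8,11], then T [9,14], then T [13,15], then G [15,16], then G [17,17]; all 10 bases appear in both, in order. Since dp[18][17] = 10, nothing longer is possible.

10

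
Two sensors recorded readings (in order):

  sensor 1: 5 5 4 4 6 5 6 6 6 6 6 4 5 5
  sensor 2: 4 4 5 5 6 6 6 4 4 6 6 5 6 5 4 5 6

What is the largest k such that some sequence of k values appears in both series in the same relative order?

Match 5 (sensor 1 #1, sensor 2 #3), then 5 (sensor 1 #2, sensor 2 #4), then 6 (sensor 1 #5, sensor 2 #5), then 6 (sensor 1 #7, sensor 2 #6), then 6 (sensor 1 #8, sensor 2 #7), then 6 (sensor 1 #9, sensor 2 #10), then 6 (sensor 1 #10, sensor 2 #11), then 6 (sensor 1 #11, sensor 2 #13), then 4 (sensor 1 #12, sensor 2 #15), then 5 (sensor 1 #13, sensor 2 #16) — 10 values in the same relative order in both. dp[14][17] = 10 confirms this is the maximum.

10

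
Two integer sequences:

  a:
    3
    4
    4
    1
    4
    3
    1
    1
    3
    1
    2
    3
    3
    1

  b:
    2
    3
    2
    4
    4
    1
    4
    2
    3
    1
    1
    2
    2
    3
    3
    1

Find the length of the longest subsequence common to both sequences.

12

Pick 3 [1,2], 4 [2,4], 4 [3,5], 1 [4,6], 4 [5,7], 3 [6,9], 1 [7,10], 1 [8,11], 2 [11,13], 3 [12,14], 3 [13,15], 1 [14,16]; all 12 values appear in both, in order. Since dp[14][16] = 12, nothing longer is possible.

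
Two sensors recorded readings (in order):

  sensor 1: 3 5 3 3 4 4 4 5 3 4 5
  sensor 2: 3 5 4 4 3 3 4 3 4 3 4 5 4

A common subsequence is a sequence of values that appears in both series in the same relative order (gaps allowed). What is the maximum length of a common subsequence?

9

Let dp[i][j] be the LCS length of the first i values of sensor 1 and the first j values of sensor 2. dp[i][j] = dp[i-1][j-1]+1 when the i-th and j-th values match, else max(dp[i-1][j], dp[i][j-1]).
    ·  3  5  4  4  3  3  4  3  4  3  4  5  4
 ·  0  0  0  0  0  0  0  0  0  0  0  0  0  0
 3  0  1  1  1  1  1  1  1  1  1  1  1  1  1
 5  0  1  2  2  2  2  2  2  2  2  2  2  2  2
 3  0  1  2  2  2  3  3  3  3  3  3  3  3  3
 3  0  1  2  2  2  3  4  4  4  4  4  4  4  4
 4  0  1  2  3  3  3  4  5  5  5  5  5  5  5
 4  0  1  2  3  4  4  4  5  5  6  6  6  6  6
 4  0  1  2  3  4  4  4  5  5  6  6  7  7  7
 5  0  1  2  3  4  4  4  5  5  6  6  7  8  8
 3  0  1  2  3  4  5  5  5  6  6  7  7  8  8
 4  0  1  2  3  4  5  5  6  6  7  7  8  8  9
 5  0  1  2  3  4  5  5  6  6  7  7  8  9  9
dp[11][13] = 9. One LCS (by backtracking along matches): 3, 5, 3, 3, 4, 4, 4, 5, 4.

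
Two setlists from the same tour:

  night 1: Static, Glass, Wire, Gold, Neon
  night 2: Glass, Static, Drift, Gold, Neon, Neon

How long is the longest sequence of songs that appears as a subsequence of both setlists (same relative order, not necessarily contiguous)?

Taking Static [1,2] → Gold [4,4] → Neon [5,6] gives a common subsequence of length 3. The LCS DP gives dp[5][6] = 3, so this is optimal.

3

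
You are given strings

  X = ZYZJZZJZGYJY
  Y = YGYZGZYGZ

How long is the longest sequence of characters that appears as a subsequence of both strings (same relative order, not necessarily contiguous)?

4

One common subsequence of length 4: Y [2,3], Z [3,4], Z [5,6], Z [8,9]. Since dp[12][9] = 4, nothing longer is possible.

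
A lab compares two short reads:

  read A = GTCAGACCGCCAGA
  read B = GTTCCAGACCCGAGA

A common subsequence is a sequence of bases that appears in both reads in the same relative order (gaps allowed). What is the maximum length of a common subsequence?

12

One common subsequence of length 12: G [1,1], T [2,3], C [3,5], A [4,6], G [5,7], A [6,8], C [7,10], C [8,11], G [9,12], A [12,13], G [13,14], A [14,15], and the DP table's final entry dp[14][15] is also 12, so no common subsequence is longer.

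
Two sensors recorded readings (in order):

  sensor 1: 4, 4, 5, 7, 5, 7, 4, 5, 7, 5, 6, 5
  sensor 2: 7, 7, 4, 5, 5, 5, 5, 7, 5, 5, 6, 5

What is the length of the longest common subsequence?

8

Let dp[i][j] be the LCS length of the first i values of sensor 1 and the first j values of sensor 2. dp[i][j] = dp[i-1][j-1]+1 when the i-th and j-th values match, else max(dp[i-1][j], dp[i][j-1]).
    ·  7  7  4  5  5  5  5  7  5  5  6  5
 ·  0  0  0  0  0  0  0  0  0  0  0  0  0
 4  0  0  0  1  1  1  1  1  1  1  1  1  1
 4  0  0  0  1  1  1  1  1  1  1  1  1  1
 5  0  0  0  1  2  2  2  2  2  2  2  2  2
 7  0  1  1  1  2  2  2  2  3  3  3  3  3
 5  0  1  1  1  2  3  3  3  3  4  4  4  4
 7  0  1  2  2  2  3  3  3  4  4  4  4  4
 4  0  1  2  3  3  3  3  3  4  4  4  4  4
 5  0  1  2  3  4  4  4  4  4  5  5  5  5
 7  0  1  2  3  4  4  4  4  5  5  5  5  5
 5  0  1  2  3  4  5  5  5  5  6  6  6  6
 6  0  1  2  3  4  5  5  5  5  6  6  7  7
 5  0  1  2  3  4  5  6  6  6  6  7  7  8
dp[12][12] = 8. One LCS (by backtracking along matches): 4, 5, 5, 7, 5, 5, 6, 5.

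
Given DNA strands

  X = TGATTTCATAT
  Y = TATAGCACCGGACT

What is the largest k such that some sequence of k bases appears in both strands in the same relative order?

7

Match T at X[1]=Y[1]; then A at X[3]=Y[2]; then T at X[4]=Y[3]; then C at X[7]=Y[6]; then A at X[8]=Y[7]; then A at X[10]=Y[12]; then T at X[11]=Y[14] — 7 bases in the same relative order in both. The LCS DP gives dp[11][14] = 7, so this is optimal.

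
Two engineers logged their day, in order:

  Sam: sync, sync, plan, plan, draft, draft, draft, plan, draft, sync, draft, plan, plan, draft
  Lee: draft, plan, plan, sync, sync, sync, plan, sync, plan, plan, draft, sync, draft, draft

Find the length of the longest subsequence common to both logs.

One common subsequence of length 9: sync (Sam #1, Lee #5); then sync (Sam #2, Lee #6); then plan (Sam #3, Lee #7); then plan (Sam #4, Lee #9); then plan (Sam #8, Lee #10); then draft (Sam #9, Lee #11); then sync (Sam #10, Lee #12); then draft (Sam #11, Lee #13); then draft (Sam #14, Lee #14). The LCS DP gives dp[14][14] = 9, so this is optimal.

9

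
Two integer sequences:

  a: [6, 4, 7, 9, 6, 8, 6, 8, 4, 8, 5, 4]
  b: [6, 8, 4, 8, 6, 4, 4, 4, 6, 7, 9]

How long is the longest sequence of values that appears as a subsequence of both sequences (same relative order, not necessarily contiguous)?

Let dp[i][j] be the LCS length of the first i values of a and the first j values of b. dp[i][j] = dp[i-1][j-1]+1 when the i-th and j-th values match, else max(dp[i-1][j], dp[i][j-1]).
    ·  6  8  4  8  6  4  4  4  6  7  9
 ·  0  0  0  0  0  0  0  0  0  0  0  0
 6  0  1  1  1  1  1  1  1  1  1  1  1
 4  0  1  1  2  2  2  2  2  2  2  2  2
 7  0  1  1  2  2  2  2  2  2  2  3  3
 9  0  1  1  2  2  2  2  2  2  2  3  4
 6  0  1  1  2  2  3  3  3  3  3  3  4
 8  0  1  2  2  3  3  3  3  3  3  3  4
 6  0  1  2  2  3  4  4  4  4  4  4  4
 8  0  1  2  2  3  4  4  4  4  4  4  4
 4  0  1  2  3  3  4  5  5  5  5  5  5
 8  0  1  2  3  4  4  5  5  5  5  5  5
 5  0  1  2  3  4  4  5  5  5  5  5  5
 4  0  1  2  3  4  4  5  6  6  6  6  6
dp[12][11] = 6. One LCS (by backtracking along matches): 6, 4, 8, 6, 4, 4.

6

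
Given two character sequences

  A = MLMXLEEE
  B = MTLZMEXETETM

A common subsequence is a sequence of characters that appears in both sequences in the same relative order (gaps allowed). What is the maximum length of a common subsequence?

Match M (A #1, B #1), L (A #2, B #3), M (A #3, B #5), X (A #4, B #7), E (A #6, B #8), E (A #7, B #10) — 6 characters in the same relative order in both. Since dp[8][12] = 6, nothing longer is possible.

6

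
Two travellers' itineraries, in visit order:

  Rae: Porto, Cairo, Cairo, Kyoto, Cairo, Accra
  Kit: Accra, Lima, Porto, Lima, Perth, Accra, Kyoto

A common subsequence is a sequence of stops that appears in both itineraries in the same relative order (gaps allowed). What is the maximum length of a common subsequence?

One common subsequence of length 2: Porto at Rae[1]=Kit[3]; then Kyoto at Rae[4]=Kit[7], and the DP table's final entry dp[6][7] is also 2, so no common subsequence is longer.

2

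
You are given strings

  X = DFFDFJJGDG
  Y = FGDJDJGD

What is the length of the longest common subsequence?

6

Taking F [2,1], D [4,3], J [6,4], J [7,6], G [8,7], D [9,8] gives a common subsequence of length 6. Since dp[10][8] = 6, nothing longer is possible.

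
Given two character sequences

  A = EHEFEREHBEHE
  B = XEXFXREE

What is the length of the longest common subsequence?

Let dp[i][j] be the LCS length of the first i characters of A and the first j characters of B. dp[i][j] = dp[i-1][j-1]+1 when the i-th and j-th characters match, else max(dp[i-1][j], dp[i][j-1]).
    ·  X  E  X  F  X  R  E  E
 ·  0  0  0  0  0  0  0  0  0
 E  0  0  1  1  1  1  1  1  1
 H  0  0  1  1  1  1  1  1  1
 E  0  0  1  1  1  1  1  2  2
 F  0  0  1  1  2  2  2  2  2
 E  0  0  1  1  2  2  2  3  3
 R  0  0  1  1  2  2  3  3  3
 E  0  0  1  1  2  2  3  4  4
 H  0  0  1  1  2  2  3  4  4
 B  0  0  1  1  2  2  3  4  4
 E  0  0  1  1  2  2  3  4  5
 H  0  0  1  1  2  2  3  4  5
 E  0  0  1  1  2  2  3  4  5
dp[12][8] = 5. One LCS (by backtracking along matches): EFREE.

5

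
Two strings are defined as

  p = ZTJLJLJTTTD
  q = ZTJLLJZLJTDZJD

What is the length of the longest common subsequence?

One common subsequence of length 9: Z (p #1, q #1), T (p #2, q #2), J (p #3, q #3), L (p #4, q #5), J (p #5, q #6), L (p #6, q #8), J (p #7, q #9), T (p #8, q #10), D (p #11, q #14). Since dp[11][14] = 9, nothing longer is possible.

9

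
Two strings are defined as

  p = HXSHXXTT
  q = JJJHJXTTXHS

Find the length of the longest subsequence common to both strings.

Let dp[i][j] be the LCS length of the first i characters of p and the first j characters of q. dp[i][j] = dp[i-1][j-1]+1 when the i-th and j-th characters match, else max(dp[i-1][j], dp[i][j-1]).
    ·  J  J  J  H  J  X  T  T  X  H  S
 ·  0  0  0  0  0  0  0  0  0  0  0  0
 H  0  0  0  0  1  1  1  1  1  1  1  1
 X  0  0  0  0  1  1  2  2  2  2  2  2
 S  0  0  0  0  1  1  2  2  2  2  2  3
 H  0  0  0  0  1  1  2  2  2  2  3  3
 X  0  0  0  0  1  1  2  2  2  3  3  3
 X  0  0  0  0  1  1  2  2  2  3  3  3
 T  0  0  0  0  1  1  2  3  3  3  3  3
 T  0  0  0  0  1  1  2  3  4  4  4  4
dp[8][11] = 4. One LCS (by backtracking along matches): HXTT.

4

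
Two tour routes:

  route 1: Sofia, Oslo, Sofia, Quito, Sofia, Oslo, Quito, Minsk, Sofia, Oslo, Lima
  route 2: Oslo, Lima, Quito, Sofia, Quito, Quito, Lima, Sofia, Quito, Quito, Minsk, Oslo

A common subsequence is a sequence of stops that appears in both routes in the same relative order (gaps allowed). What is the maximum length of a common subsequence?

Pick Oslo (route 1 #2, route 2 #1); then Sofia (route 1 #3, route 2 #4); then Quito (route 1 #4, route 2 #6); then Sofia (route 1 #5, route 2 #8); then Quito (route 1 #7, route 2 #10); then Minsk (route 1 #8, route 2 #11); then Oslo (route 1 #10, route 2 #12); all 7 stops appear in both, in order. The LCS DP gives dp[11][12] = 7, so this is optimal.

7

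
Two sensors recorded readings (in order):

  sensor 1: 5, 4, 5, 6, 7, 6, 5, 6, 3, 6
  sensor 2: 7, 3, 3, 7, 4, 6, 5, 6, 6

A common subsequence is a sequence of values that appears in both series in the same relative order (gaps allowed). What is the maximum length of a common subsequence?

5

Pick 4 at sensor 1[2]=sensor 2[5], 6 at sensor 1[6]=sensor 2[6], 5 at sensor 1[7]=sensor 2[7], 6 at sensor 1[8]=sensor 2[8], 6 at sensor 1[10]=sensor 2[9]; all 5 values appear in both, in order. The LCS DP gives dp[10][9] = 5, so this is optimal.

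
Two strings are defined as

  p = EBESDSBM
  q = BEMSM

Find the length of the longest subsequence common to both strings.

4

Match B at p[2]=q[1], then E at p[3]=q[2], then S at p[6]=q[4], then M at p[8]=q[5] — 4 characters in the same relative order in both. dp[8][5] = 4 confirms this is the maximum.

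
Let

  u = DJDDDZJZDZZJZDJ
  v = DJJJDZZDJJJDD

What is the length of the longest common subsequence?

8

Match D (u #1, v #1), then J (u #2, v #4), then D (u #5, v #5), then Z (u #6, v #6), then Z (u #8, v #7), then D (u #9, v #8), then J (u #12, v #11), then D (u #14, v #13) — 8 characters in the same relative order in both, and the DP table's final entry dp[15][13] is also 8, so no common subsequence is longer.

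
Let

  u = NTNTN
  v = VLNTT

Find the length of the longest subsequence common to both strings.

Pick N [1,3] → T [2,4] → T [4,5]; all 3 characters appear in both, in order. The LCS DP gives dp[5][5] = 3, so this is optimal.

3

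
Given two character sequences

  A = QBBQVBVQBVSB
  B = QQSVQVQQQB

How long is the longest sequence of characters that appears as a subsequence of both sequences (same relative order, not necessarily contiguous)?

Let dp[i][j] be the LCS length of the first i characters of A and the first j characters of B. dp[i][j] = dp[i-1][j-1]+1 when the i-th and j-th characters match, else max(dp[i-1][j], dp[i][j-1]).
    ·  Q  Q  S  V  Q  V  Q  Q  Q  B
 ·  0  0  0  0  0  0  0  0  0  0  0
 Q  0  1  1  1  1  1  1  1  1  1  1
 B  0  1  1  1  1  1  1  1  1  1  2
 B  0  1  1  1  1  1  1  1  1  1  2
 Q  0  1  2  2  2  2  2  2  2  2  2
 V  0  1  2  2  3  3  3  3  3  3  3
 B  0  1  2  2  3  3  3  3  3  3  4
 V  0  1  2  2  3  3  4  4  4  4  4
 Q  0  1  2  2  3  4  4  5  5  5  5
 B  0  1  2  2  3  4  4  5  5  5  6
 V  0  1  2  2  3  4  5  5  5  5  6
 S  0  1  2  3  3  4  5  5  5  5  6
 B  0  1  2  3  3  4  5  5  5  5  6
dp[12][10] = 6. One LCS (by backtracking along matches): QQVVQB.

6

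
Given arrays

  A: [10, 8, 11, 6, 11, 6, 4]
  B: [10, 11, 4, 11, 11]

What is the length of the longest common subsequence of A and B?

3

Pick 10 (A #1, B #1); then 11 (A #3, B #4); then 11 (A #5, B #5); all 3 values appear in both, in order. dp[7][5] = 3 confirms this is the maximum.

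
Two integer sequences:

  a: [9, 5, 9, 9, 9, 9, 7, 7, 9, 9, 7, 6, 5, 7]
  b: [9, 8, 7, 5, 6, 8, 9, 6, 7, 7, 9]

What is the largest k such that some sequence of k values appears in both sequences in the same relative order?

Pick 9 [1,1]; then 5 [2,4]; then 9 [3,7]; then 7 [7,9]; then 7 [8,10]; then 9 [10,11]; all 6 values appear in both, in order. The LCS DP gives dp[14][11] = 6, so this is optimal.

6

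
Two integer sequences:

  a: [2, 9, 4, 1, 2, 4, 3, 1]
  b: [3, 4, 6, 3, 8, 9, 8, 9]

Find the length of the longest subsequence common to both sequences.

2

Pick 4 (a #3, b #2); then 3 (a #7, b #4); all 2 values appear in both, in order. dp[8][8] = 2 confirms this is the maximum.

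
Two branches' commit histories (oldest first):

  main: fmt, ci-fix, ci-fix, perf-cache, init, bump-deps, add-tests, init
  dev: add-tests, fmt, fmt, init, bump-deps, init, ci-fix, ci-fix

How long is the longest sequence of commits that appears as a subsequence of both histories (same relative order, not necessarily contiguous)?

Pick fmt [1,3], init [5,4], bump-deps [6,5], init [8,6]; all 4 commits appear in both, in order. The LCS DP gives dp[8][8] = 4, so this is optimal.

4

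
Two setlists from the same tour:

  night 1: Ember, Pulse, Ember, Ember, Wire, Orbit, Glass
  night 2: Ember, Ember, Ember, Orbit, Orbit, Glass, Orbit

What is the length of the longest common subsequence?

Pick Ember [1,1] → Ember [3,2] → Ember [4,3] → Orbit [6,5] → Glass [7,6]; all 5 songs appear in both, in order. dp[7][7] = 5 confirms this is the maximum.

5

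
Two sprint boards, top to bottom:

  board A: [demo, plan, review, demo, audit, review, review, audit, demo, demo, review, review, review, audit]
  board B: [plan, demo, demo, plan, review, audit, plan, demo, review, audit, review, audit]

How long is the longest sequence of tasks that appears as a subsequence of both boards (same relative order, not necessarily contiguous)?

8

Match demo at board A[1]=board B[3]; then plan at board A[2]=board B[4]; then review at board A[3]=board B[5]; then demo at board A[4]=board B[8]; then review at board A[7]=board B[9]; then audit at board A[8]=board B[10]; then review at board A[13]=board B[11]; then audit at board A[14]=board B[12] — 8 tasks in the same relative order in both. The LCS DP gives dp[14][12] = 8, so this is optimal.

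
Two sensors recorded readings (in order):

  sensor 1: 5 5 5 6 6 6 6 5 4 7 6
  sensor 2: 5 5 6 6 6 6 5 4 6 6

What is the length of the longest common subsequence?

Taking 5 [2,1]; then 5 [3,2]; then 6 [4,3]; then 6 [5,4]; then 6 [6,5]; then 6 [7,6]; then 5 [8,7]; then 4 [9,8]; then 6 [11,10] gives a common subsequence of length 9. The LCS DP gives dp[11][10] = 9, so this is optimal.

9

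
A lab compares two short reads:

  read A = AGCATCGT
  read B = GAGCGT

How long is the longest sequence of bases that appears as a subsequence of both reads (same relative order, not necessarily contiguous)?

Taking A [1,2], G [2,3], C [6,4], G [7,5], T [8,6] gives a common subsequence of length 5. The LCS DP gives dp[8][6] = 5, so this is optimal.

5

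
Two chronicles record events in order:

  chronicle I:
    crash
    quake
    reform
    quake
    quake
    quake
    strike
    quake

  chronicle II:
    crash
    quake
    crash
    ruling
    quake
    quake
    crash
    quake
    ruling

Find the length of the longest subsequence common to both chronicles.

5

Taking crash (chronicle I #1, chronicle II #1), then quake (chronicle I #2, chronicle II #2), then quake (chronicle I #4, chronicle II #5), then quake (chronicle I #5, chronicle II #6), then quake (chronicle I #6, chronicle II #8) gives a common subsequence of length 5. Since dp[8][9] = 5, nothing longer is possible.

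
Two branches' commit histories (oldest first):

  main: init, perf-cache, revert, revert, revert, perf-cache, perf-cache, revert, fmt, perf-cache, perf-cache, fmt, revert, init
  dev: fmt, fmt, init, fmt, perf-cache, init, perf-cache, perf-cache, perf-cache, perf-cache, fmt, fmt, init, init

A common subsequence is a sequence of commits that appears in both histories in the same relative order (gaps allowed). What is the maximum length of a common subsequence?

8

Pick init (main #1, dev #3), perf-cache (main #2, dev #5), perf-cache (main #6, dev #7), perf-cache (main #7, dev #8), perf-cache (main #10, dev #9), perf-cache (main #11, dev #10), fmt (main #12, dev #12), init (main #14, dev #14); all 8 commits appear in both, in order, and the DP table's final entry dp[14][14] is also 8, so no common subsequence is longer.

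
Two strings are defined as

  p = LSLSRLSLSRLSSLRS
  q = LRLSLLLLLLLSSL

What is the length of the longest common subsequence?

Match L (p #1, q #3), then S (p #2, q #4), then L (p #3, q #8), then L (p #6, q #9), then L (p #8, q #10), then L (p #11, q #11), then S (p #12, q #12), then S (p #13, q #13), then L (p #14, q #14) — 9 characters in the same relative order in both. The LCS DP gives dp[16][14] = 9, so this is optimal.

9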